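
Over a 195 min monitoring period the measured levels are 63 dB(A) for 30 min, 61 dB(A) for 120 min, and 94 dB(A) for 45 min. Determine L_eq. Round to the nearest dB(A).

The energy average is taken in the linear domain: L_eq = 10·log₁₀[(Σ tᵢ·10^(Lᵢ/10))/T], T = 195 min.
Σ tᵢ·10^(Lᵢ/10) = 30·10^(63/10) + 120·10^(61/10) + 45·10^(94/10) = 1.132e+11.
L_eq = 10·log₁₀(1.132e+11/195) = 87.64 dB(A).

88 dB(A)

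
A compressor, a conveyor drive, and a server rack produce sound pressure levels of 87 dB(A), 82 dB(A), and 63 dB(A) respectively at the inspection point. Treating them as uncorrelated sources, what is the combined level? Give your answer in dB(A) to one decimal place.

88.2 dB(A)

For uncorrelated sources the intensities add, so convert each level to linear form, sum, and take 10·log₁₀ of the total.
Σ 10^(L/10) = 10^(87/10) + 10^(82/10) + 10^(63/10) = 6.617e+08.
L_total = 10·log₁₀(6.617e+08) = 88.21 dB(A).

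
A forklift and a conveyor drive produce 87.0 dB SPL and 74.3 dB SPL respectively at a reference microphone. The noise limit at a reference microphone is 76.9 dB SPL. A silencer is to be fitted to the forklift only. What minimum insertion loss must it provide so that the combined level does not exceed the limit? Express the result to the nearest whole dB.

The untreated sources together contribute 10^(74.3/10) = 2.692e+07, i.e. 74.30 dB SPL.
To meet 76.9 dB SPL overall, the treated forklift may contribute at most 10^(76.9/10) − 2.692e+07 = 2.206e+07, i.e. 73.44 dB SPL.
So the forklift must be reduced from 87.0 to 73.44 dB SPL: IL = 13.56 dB.

14 dB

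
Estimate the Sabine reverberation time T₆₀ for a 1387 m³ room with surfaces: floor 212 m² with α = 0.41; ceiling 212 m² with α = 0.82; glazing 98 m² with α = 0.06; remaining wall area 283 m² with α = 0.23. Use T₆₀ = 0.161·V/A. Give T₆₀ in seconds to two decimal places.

0.67 s

A = Σ Sᵢαᵢ = 212·0.41 + 212·0.82 + 98·0.06 + 283·0.23 = 331.73 m².
T₆₀ = 0.161·V/A = 0.161·1387/331.73 = 0.673 s.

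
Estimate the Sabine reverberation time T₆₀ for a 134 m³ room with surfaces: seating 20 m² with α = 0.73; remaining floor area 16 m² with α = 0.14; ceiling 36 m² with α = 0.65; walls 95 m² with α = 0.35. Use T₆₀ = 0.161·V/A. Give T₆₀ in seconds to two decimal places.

A = Σ Sᵢαᵢ = 20·0.73 + 16·0.14 + 36·0.65 + 95·0.35 = 73.49 m².
T₆₀ = 0.161 × 134 / 73.49 = 0.294 s.

0.29 s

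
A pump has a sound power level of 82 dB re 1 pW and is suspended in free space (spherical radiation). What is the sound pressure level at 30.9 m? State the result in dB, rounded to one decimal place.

41.2 dB

Free-field spherical radiation: L_p = L_w − 10·log₁₀(4π·r²), r = 30.9 m.
4π·r² = 1.2e+04 m², 10·log₁₀ of that is 40.791 dB.
L_p = 82 − 40.791 = 41.21 dB.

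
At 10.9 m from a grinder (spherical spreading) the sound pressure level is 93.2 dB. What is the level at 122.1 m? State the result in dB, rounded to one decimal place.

For a point source, L₂ = L₁ − 20·log₁₀(r₂/r₁).
L₂ = 93.2 − 20·log₁₀(122.1/10.9) = 93.2 − 20.986 = 72.21 dB.

72.2 dB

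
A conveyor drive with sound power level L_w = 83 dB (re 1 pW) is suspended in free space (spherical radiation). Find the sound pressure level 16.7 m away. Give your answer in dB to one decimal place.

Free-field spherical radiation: L_p = L_w − 10·log₁₀(4π·r²), r = 16.7 m.
4π·r² = 3505 m², 10·log₁₀ of that is 35.446 dB.
L_p = 83 − 35.446 = 47.55 dB.

47.6 dB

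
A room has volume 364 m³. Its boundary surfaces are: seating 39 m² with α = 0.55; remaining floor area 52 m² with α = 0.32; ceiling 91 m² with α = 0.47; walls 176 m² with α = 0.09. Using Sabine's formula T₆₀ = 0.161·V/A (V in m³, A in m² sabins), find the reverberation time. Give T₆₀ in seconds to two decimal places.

0.61 s

Total absorption A = 39·0.55 + 52·0.32 + 91·0.47 + 176·0.09 = 96.70 m² sabins.
T₆₀ = 0.161 × 364 / 96.70 = 0.606 s.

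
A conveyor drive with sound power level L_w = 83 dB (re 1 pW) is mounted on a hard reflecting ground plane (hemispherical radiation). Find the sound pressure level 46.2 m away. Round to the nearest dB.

42 dB

L_p = L_w − 10·log₁₀(2π·r²) with r = 46.2 m.
2π·r² = 1.341e+04 m², 10·log₁₀ of that is 41.275 dB.
L_p = 83 − 41.275 = 41.73 dB.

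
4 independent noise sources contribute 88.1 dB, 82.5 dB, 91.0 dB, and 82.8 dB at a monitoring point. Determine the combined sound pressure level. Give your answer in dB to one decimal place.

For uncorrelated sources the intensities add, so convert each level to linear form, sum, and take 10·log₁₀ of the total.
Σ 10^(L/10) = 10^(88.1/10) + 10^(82.5/10) + 10^(91.0/10) + 10^(82.8/10) = 2.273e+09.
L_total = 10·log₁₀(2.273e+09) = 93.57 dB.

93.6 dB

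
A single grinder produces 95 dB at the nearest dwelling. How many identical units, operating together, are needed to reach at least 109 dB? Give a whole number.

26

The shortfall is 109 − 95 = 14.0 dB, and N units add 10·log₁₀ N, so need 10·log₁₀ N ≥ 14.0.
N ≥ 10^(14.0/10) = 25.119, so N = 26.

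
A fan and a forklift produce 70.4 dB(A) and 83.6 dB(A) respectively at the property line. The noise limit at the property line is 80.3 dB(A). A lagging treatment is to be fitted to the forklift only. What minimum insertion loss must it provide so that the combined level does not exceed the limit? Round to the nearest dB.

Fixed contribution from the other source: Σ 10^(L/10) = 10^(70.4/10) = 1.096e+07 (70.40 dB(A)).
To meet 80.3 dB(A) overall, the treated forklift may contribute at most 10^(80.3/10) − 1.096e+07 = 9.619e+07, i.e. 79.83 dB(A).
So the forklift must be reduced from 83.6 to 79.83 dB(A): IL = 3.77 dB.

4 dB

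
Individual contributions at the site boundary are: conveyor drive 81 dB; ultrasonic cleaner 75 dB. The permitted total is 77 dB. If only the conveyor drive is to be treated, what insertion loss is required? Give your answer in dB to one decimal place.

8.3 dB

The untreated sources together contribute 10^(75/10) = 3.162e+07, i.e. 75.00 dB.
The limit corresponds to 10^(77/10) = 5.012e+07; subtracting the fixed part leaves 1.850e+07 for the conveyor drive, i.e. 72.67 dB.
So the conveyor drive must be reduced from 81 to 72.67 dB: IL = 8.33 dB.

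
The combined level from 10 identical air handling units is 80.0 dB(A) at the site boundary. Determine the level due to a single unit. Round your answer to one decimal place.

Dividing the total intensity by 10 lowers the level by 10·log₁₀ 10 = 10.000 dB: L₁ = 80.0 − 10.000.

70.0 dB(A)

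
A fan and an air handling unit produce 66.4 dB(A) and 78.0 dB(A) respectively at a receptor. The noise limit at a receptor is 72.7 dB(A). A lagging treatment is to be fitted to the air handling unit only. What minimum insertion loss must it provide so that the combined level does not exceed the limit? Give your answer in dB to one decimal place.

6.5 dB

The untreated sources together contribute 10^(66.4/10) = 4.365e+06, i.e. 66.40 dB(A).
To meet 72.7 dB(A) overall, the treated air handling unit may contribute at most 10^(72.7/10) − 4.365e+06 = 1.426e+07, i.e. 71.54 dB(A).
Required insertion loss = 78.0 − 71.54 = 6.46 dB.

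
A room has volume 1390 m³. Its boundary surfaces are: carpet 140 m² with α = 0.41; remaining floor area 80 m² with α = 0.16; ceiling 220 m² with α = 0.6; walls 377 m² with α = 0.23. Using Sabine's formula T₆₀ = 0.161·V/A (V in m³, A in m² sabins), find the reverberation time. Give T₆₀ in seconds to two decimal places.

0.77 s

A = Σ Sᵢαᵢ = 140·0.41 + 80·0.16 + 220·0.6 + 377·0.23 = 288.91 m².
T₆₀ = 0.161 × 1390 / 288.91 = 0.775 s.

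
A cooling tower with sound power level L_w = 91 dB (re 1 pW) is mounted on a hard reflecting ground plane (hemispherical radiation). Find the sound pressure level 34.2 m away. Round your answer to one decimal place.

52.3 dB

Free-field hemispherical radiation: L_p = L_w − 10·log₁₀(2π·r²), r = 34.2 m.
2π·r² = 7349 m², 10·log₁₀ of that is 38.662 dB.
L_p = 91 − 38.662 = 52.34 dB.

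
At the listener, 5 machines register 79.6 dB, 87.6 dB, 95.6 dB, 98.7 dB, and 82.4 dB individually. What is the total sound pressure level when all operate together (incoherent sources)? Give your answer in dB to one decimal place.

100.7 dB

Incoherent sources combine by intensity addition: L_total = 10·log₁₀(Σ 10^(L_i/10)).
Σ 10^(L/10) = 10^(79.6/10) + 10^(87.6/10) + 10^(95.6/10) + 10^(98.7/10) + 10^(82.4/10) = 1.188e+10.
L_total = 10·log₁₀(1.188e+10) = 100.75 dB.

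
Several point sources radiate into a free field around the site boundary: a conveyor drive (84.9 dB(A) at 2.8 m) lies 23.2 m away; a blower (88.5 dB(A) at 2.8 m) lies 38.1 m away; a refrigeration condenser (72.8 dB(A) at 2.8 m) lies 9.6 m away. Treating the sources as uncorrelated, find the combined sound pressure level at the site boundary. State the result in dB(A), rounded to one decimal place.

70.0 dB(A)

First find each source's level at the receiver (point-source: −20·log₁₀(r/r_ref)), then combine on an intensity basis.
conveyor drive: 84.9 − 20·log₁₀(23.2/2.8) = 84.9 − 18.37 = 66.53 dB(A).
blower: 88.5 − 20·log₁₀(38.1/2.8) = 88.5 − 22.68 = 65.82 dB(A).
refrigeration condenser: 72.8 − 20·log₁₀(9.6/2.8) = 72.8 − 10.70 = 62.10 dB(A).
Σ 10^(L/10) = 9.946e+06 → L_total = 10·log₁₀(9.946e+06) = 69.98 dB(A).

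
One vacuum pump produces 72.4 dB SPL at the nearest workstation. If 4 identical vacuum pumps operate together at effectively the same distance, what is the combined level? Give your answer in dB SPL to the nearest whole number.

With 4 equal, uncorrelated contributions the intensity is 4× that of one unit, giving a rise of 10·log₁₀ 4.
L_total = 72.4 + 10·log₁₀(4) = 72.4 + 6.021 = 78.42 dB SPL.

78 dB SPL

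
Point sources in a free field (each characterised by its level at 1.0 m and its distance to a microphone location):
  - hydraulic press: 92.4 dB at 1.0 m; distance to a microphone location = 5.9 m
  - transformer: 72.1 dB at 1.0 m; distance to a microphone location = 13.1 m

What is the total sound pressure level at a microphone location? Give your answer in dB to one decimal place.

Apply inverse-square spreading to bring every level to the receiver, then sum 10^(L/10).
hydraulic press: 92.4 − 20·log₁₀(5.9/1.0) = 92.4 − 15.42 = 76.98 dB.
transformer: 72.1 − 20·log₁₀(13.1/1.0) = 72.1 − 22.35 = 49.75 dB.
Σ 10^(L/10) = 5.002e+07 → L_total = 10·log₁₀(5.002e+07) = 76.99 dB.

77.0 dB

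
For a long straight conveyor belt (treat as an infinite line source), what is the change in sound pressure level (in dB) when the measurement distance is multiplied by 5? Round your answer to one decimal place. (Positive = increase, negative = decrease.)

-7.0 dB

A line source loses 3 dB per doubling of distance; generally ΔL = −10·log₁₀(r₂/r₁).
ΔL = −10·log₁₀(5) = -6.99 dB.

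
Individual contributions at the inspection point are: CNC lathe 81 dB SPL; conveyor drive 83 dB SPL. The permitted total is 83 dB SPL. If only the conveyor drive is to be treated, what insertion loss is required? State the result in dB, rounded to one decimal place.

Everything except the conveyor drive sums to 10^(81/10) = 1.259e+08 in linear terms, 81.00 dB SPL.
To meet 83 dB SPL overall, the treated conveyor drive may contribute at most 10^(83/10) − 1.259e+08 = 7.363e+07, i.e. 78.67 dB SPL.
Required insertion loss = 83 − 78.67 = 4.33 dB.

4.3 dB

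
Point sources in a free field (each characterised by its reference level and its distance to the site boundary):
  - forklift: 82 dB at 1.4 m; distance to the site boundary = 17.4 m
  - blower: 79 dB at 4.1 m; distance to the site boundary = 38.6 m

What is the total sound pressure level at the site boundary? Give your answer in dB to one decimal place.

62.8 dB

Propagate each source to the receiver with L = L_ref − 20·log₁₀(r/r_ref), then add intensities.
forklift: 82 − 20·log₁₀(17.4/1.4) = 82 − 21.89 = 60.11 dB.
blower: 79 − 20·log₁₀(38.6/4.1) = 79 − 19.48 = 59.52 dB.
Σ 10^(L/10) = 1.922e+06 → L_total = 10·log₁₀(1.922e+06) = 62.84 dB.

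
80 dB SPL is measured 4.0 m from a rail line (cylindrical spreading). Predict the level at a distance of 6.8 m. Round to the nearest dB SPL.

Line-source attenuation: ΔL = 10·log₁₀(r₂/r₁) = 10·log₁₀(6.8/4.0) = 2.304 dB.
L₂ = 80 − 10·log₁₀(6.8/4.0) = 80 − 2.304 = 77.70 dB SPL.

78 dB SPL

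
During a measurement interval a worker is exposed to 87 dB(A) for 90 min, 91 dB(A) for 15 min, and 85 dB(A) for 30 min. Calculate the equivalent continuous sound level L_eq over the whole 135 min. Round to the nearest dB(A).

Weight each interval's intensity by its duration and average over T = 135 min:
Σ tᵢ·10^(Lᵢ/10) = 90·10^(87/10) + 15·10^(91/10) + 30·10^(85/10) = 7.348e+10.
L_eq = 10·log₁₀(7.348e+10/135) = 87.36 dB(A).

87 dB(A)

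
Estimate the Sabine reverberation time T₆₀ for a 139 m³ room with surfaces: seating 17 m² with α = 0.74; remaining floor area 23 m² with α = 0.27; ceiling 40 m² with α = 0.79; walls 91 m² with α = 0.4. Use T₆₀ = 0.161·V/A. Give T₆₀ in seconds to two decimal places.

A = Σ Sᵢαᵢ = 17·0.74 + 23·0.27 + 40·0.79 + 91·0.4 = 86.79 m².
T₆₀ = 0.161·V/A = 0.161·139/86.79 = 0.258 s.

0.26 s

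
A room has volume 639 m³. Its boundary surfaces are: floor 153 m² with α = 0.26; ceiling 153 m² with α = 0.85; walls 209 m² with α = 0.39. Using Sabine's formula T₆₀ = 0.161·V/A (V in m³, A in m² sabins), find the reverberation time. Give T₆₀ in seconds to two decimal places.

0.41 s

Total absorption A = 153·0.26 + 153·0.85 + 209·0.39 = 251.34 m² sabins.
T₆₀ = 0.161 × 639 / 251.34 = 0.409 s.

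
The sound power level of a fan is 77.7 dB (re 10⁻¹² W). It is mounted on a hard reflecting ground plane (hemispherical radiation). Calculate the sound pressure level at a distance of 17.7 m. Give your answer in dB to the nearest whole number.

45 dB

The power spreads over a hemisphere of area 2π·r², so L_p = L_w − 10·log₁₀(2π·r²).
2π·r² = 1968 m², 10·log₁₀ of that is 32.941 dB.
L_p = 77.7 − 32.941 = 44.76 dB.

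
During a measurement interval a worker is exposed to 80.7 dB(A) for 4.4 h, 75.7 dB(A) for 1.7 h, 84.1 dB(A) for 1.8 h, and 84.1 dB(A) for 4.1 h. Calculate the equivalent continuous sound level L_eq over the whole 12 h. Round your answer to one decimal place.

L_eq = 10·log₁₀[(1/T)·Σ tᵢ·10^(Lᵢ/10)] with T = 12 h.
Σ tᵢ·10^(Lᵢ/10) = 4.4·10^(80.7/10) + 1.7·10^(75.7/10) + 1.8·10^(84.1/10) + 4.1·10^(84.1/10) = 2.097e+09.
L_eq = 10·log₁₀(2.097e+09/12) = 82.42 dB(A).

82.4 dB(A)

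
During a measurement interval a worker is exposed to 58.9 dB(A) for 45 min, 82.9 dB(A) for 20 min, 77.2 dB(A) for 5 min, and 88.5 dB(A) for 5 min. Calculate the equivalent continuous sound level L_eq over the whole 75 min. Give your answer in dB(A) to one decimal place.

Weight each interval's intensity by its duration and average over T = 75 min:
Σ tᵢ·10^(Lᵢ/10) = 45·10^(58.9/10) + 20·10^(82.9/10) + 5·10^(77.2/10) + 5·10^(88.5/10) = 7.737e+09.
L_eq = 10·log₁₀(7.737e+09/75) = 80.13 dB(A).

80.1 dB(A)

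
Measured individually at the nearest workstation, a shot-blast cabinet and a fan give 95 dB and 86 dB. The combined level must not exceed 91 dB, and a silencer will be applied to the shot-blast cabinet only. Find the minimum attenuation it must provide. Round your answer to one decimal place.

5.7 dB

Fixed contribution from the other source: Σ 10^(L/10) = 10^(86/10) = 3.981e+08 (86.00 dB).
To meet 91 dB overall, the treated shot-blast cabinet may contribute at most 10^(91/10) − 3.981e+08 = 8.608e+08, i.e. 89.35 dB.
Required insertion loss = 95 − 89.35 = 5.65 dB.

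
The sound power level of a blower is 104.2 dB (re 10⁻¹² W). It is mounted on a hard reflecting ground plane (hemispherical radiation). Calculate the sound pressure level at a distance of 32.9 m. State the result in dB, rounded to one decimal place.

L_p = L_w − 10·log₁₀(2π·r²) with r = 32.9 m.
2π·r² = 6801 m², 10·log₁₀ of that is 38.326 dB.
L_p = 104.2 − 38.326 = 65.87 dB.

65.9 dB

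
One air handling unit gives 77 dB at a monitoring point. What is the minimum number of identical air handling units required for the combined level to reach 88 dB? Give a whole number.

13

The shortfall is 88 − 77 = 11.0 dB, and N units add 10·log₁₀ N, so need 10·log₁₀ N ≥ 11.0.
N ≥ 10^(11.0/10) = 12.589, so N = 13.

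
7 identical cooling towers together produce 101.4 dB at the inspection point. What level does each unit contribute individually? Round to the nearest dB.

7 equal contributions raise the level by 10·log₁₀ 7 = 8.451 dB, so each unit alone gives 101.4 − 8.451.

93 dB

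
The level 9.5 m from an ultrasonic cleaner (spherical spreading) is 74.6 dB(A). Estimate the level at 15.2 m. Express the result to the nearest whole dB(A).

71 dB(A)

Point-source attenuation: ΔL = 20·log₁₀(r₂/r₁) = 20·log₁₀(15.2/9.5) = 4.082 dB.
L₂ = 74.6 − 20·log₁₀(15.2/9.5) = 74.6 − 4.082 = 70.52 dB(A).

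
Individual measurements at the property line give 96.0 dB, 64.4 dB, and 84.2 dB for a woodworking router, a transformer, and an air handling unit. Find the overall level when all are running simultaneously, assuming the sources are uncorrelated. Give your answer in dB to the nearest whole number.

For uncorrelated sources the intensities add, so convert each level to linear form, sum, and take 10·log₁₀ of the total.
Σ 10^(L/10) = 10^(96.0/10) + 10^(64.4/10) + 10^(84.2/10) = 4.247e+09.
L_total = 10·log₁₀(4.247e+09) = 96.28 dB.

96 dB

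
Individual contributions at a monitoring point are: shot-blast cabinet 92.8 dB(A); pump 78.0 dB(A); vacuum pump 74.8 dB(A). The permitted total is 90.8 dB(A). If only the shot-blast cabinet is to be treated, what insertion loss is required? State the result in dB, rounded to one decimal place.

2.4 dB

Everything except the shot-blast cabinet sums to 10^(78.0/10) + 10^(74.8/10) = 9.330e+07 in linear terms, 79.70 dB(A).
To meet 90.8 dB(A) overall, the treated shot-blast cabinet may contribute at most 10^(90.8/10) − 9.330e+07 = 1.109e+09, i.e. 90.45 dB(A).
So the shot-blast cabinet must be reduced from 92.8 to 90.45 dB(A): IL = 2.35 dB.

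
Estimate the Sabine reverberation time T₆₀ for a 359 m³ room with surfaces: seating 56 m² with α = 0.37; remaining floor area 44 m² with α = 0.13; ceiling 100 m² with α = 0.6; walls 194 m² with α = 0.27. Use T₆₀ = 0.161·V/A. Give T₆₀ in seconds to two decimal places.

0.42 s

A = Σ Sᵢαᵢ = 56·0.37 + 44·0.13 + 100·0.6 + 194·0.27 = 138.82 m².
T₆₀ = 0.161·V/A = 0.161·359/138.82 = 0.416 s.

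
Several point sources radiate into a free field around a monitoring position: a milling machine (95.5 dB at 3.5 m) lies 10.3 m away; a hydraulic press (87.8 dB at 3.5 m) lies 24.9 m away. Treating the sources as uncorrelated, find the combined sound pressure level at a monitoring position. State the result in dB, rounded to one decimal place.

86.2 dB

Propagate each source to the receiver with L = L_ref − 20·log₁₀(r/r_ref), then add intensities.
milling machine: 95.5 − 20·log₁₀(10.3/3.5) = 95.5 − 9.38 = 86.12 dB.
hydraulic press: 87.8 − 20·log₁₀(24.9/3.5) = 87.8 − 17.04 = 70.76 dB.
Σ 10^(L/10) = 4.216e+08 → L_total = 10·log₁₀(4.216e+08) = 86.25 dB.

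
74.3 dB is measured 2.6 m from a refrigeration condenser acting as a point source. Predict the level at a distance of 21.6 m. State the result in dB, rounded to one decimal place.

55.9 dB

Point-source attenuation: ΔL = 20·log₁₀(r₂/r₁) = 20·log₁₀(21.6/2.6) = 18.390 dB.
L₂ = 74.3 − 20·log₁₀(21.6/2.6) = 74.3 − 18.390 = 55.91 dB.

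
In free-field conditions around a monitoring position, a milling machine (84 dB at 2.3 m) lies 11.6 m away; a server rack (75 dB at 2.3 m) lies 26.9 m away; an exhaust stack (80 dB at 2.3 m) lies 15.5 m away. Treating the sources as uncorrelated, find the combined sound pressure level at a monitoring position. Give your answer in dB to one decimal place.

70.9 dB

Propagate each source to the receiver with L = L_ref − 20·log₁₀(r/r_ref), then add intensities.
milling machine: 84 − 20·log₁₀(11.6/2.3) = 84 − 14.05 = 69.95 dB.
server rack: 75 − 20·log₁₀(26.9/2.3) = 75 − 21.36 = 53.64 dB.
exhaust stack: 80 − 20·log₁₀(15.5/2.3) = 80 − 16.57 = 63.43 dB.
Σ 10^(L/10) = 1.231e+07 → L_total = 10·log₁₀(1.231e+07) = 70.90 dB.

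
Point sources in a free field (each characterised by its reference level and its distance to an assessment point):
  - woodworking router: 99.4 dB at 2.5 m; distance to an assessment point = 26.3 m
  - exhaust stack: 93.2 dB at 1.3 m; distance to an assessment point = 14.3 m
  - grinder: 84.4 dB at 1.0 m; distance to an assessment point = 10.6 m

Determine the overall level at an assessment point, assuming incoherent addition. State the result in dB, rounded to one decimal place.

79.9 dB

Propagate each source to the receiver with L = L_ref − 20·log₁₀(r/r_ref), then add intensities.
woodworking router: 99.4 − 20·log₁₀(26.3/2.5) = 99.4 − 20.44 = 78.96 dB.
exhaust stack: 93.2 − 20·log₁₀(14.3/1.3) = 93.2 − 20.83 = 72.37 dB.
grinder: 84.4 − 20·log₁₀(10.6/1.0) = 84.4 − 20.51 = 63.89 dB.
Σ 10^(L/10) = 9.842e+07 → L_total = 10·log₁₀(9.842e+07) = 79.93 dB.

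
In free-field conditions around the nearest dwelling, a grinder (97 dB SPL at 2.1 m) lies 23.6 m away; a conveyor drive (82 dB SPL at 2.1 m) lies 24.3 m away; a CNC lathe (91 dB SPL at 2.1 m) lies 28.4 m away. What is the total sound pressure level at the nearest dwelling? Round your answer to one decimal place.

Apply inverse-square spreading to bring every level to the receiver, then sum 10^(L/10).
grinder: 97 − 20·log₁₀(23.6/2.1) = 97 − 21.01 = 75.99 dB SPL.
conveyor drive: 82 − 20·log₁₀(24.3/2.1) = 82 − 21.27 = 60.73 dB SPL.
CNC lathe: 91 − 20·log₁₀(28.4/2.1) = 91 − 22.62 = 68.38 dB SPL.
Σ 10^(L/10) = 4.775e+07 → L_total = 10·log₁₀(4.775e+07) = 76.79 dB SPL.

76.8 dB SPL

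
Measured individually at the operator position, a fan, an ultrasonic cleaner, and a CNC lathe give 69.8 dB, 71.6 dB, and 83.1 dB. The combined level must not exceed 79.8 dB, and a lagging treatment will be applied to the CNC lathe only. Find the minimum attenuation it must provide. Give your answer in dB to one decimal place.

4.6 dB

The untreated sources together contribute 10^(69.8/10) + 10^(71.6/10) = 2.400e+07, i.e. 73.80 dB.
The limit corresponds to 10^(79.8/10) = 9.550e+07; subtracting the fixed part leaves 7.149e+07 for the CNC lathe, i.e. 78.54 dB.
So the CNC lathe must be reduced from 83.1 to 78.54 dB: IL = 4.56 dB.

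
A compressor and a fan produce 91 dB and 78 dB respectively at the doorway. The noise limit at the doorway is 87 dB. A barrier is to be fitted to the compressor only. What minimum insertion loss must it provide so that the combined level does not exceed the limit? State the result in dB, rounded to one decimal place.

4.6 dB

The untreated sources together contribute 10^(78/10) = 6.310e+07, i.e. 78.00 dB.
The limit corresponds to 10^(87/10) = 5.012e+08; subtracting the fixed part leaves 4.381e+08 for the compressor, i.e. 86.42 dB.
So the compressor must be reduced from 91 to 86.42 dB: IL = 4.58 dB.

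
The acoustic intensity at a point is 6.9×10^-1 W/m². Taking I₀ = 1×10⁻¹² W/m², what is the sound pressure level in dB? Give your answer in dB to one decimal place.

L = 10·log₁₀(I/I₀) = 10·log₁₀(6.9×10^-1/10⁻¹²) = 10·log₁₀(6.9×10^11).
L = 10·(0.8388 + 11) = 118.39 dB.

118.4 dB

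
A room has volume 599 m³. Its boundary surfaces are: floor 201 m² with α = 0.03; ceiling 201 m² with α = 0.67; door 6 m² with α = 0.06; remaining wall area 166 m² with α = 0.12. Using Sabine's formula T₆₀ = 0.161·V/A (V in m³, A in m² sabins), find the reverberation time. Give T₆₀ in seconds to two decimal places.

Summing Sᵢαᵢ: 201·0.03 + 201·0.67 + 6·0.06 + 166·0.12 = 160.98 m².
T₆₀ = 0.161 × 599 / 160.98 = 0.599 s.

0.60 s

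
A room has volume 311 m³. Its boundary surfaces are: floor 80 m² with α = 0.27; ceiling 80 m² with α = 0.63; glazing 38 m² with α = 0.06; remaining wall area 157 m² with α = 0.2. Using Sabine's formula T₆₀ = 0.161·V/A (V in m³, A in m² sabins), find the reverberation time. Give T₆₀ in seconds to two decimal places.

0.47 s

Summing Sᵢαᵢ: 80·0.27 + 80·0.63 + 38·0.06 + 157·0.2 = 105.68 m².
T₆₀ = 0.161·V/A = 0.161·311/105.68 = 0.474 s.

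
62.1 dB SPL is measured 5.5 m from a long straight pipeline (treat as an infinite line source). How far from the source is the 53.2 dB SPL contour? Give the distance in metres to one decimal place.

42.7 m

The 8.9 dB drop corresponds to a distance ratio of 10^(8.9/10) for a line source.
r₂ = 5.5·10^((62.1−53.2)/10) = 5.5·10^(8.9/10) = 42.69 m.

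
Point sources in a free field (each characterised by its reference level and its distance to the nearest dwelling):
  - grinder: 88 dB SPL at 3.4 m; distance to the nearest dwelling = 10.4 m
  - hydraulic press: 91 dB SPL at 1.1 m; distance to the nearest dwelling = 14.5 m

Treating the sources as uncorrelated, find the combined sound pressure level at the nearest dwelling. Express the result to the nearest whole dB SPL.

First find each source's level at the receiver (point-source: −20·log₁₀(r/r_ref)), then combine on an intensity basis.
grinder: 88 − 20·log₁₀(10.4/3.4) = 88 − 9.71 = 78.29 dB SPL.
hydraulic press: 91 − 20·log₁₀(14.5/1.1) = 91 − 22.40 = 68.60 dB SPL.
Σ 10^(L/10) = 7.468e+07 → L_total = 10·log₁₀(7.468e+07) = 78.73 dB SPL.

79 dB SPL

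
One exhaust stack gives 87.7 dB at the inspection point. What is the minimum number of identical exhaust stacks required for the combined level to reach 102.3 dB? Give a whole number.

29

Need L₁ + 10·log₁₀ N ≥ 102.3, i.e. log₁₀ N ≥ 1.46.
N ≥ 10^(14.6/10) = 28.840, so N = 29.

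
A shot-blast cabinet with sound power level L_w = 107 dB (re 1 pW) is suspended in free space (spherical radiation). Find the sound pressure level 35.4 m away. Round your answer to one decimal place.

L_p = L_w − 10·log₁₀(4π·r²) with r = 35.4 m.
4π·r² = 1.575e+04 m², 10·log₁₀ of that is 41.972 dB.
L_p = 107 − 41.972 = 65.03 dB.

65.0 dB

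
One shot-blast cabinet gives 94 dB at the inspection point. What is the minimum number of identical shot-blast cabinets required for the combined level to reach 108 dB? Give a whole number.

N identical sources give L₁ + 10·log₁₀ N, so require 10·log₁₀ N ≥ 108 − 94 = 14.0 dB.
N ≥ 10^(14.0/10) = 25.119, so N = 26.

26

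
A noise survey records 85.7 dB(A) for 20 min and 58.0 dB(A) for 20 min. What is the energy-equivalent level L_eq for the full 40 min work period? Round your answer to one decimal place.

82.7 dB(A)

Weight each interval's intensity by its duration and average over T = 40 min:
Σ tᵢ·10^(Lᵢ/10) = 20·10^(85.7/10) + 20·10^(58.0/10) = 7.443e+09.
L_eq = 10·log₁₀(7.443e+09/40) = 82.70 dB(A).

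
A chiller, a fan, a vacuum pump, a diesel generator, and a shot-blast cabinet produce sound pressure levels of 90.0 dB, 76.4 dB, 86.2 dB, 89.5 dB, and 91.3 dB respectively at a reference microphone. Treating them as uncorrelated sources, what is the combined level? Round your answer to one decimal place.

For uncorrelated sources the intensities add, so convert each level to linear form, sum, and take 10·log₁₀ of the total.
Σ 10^(L/10) = 10^(90.0/10) + 10^(76.4/10) + 10^(86.2/10) + 10^(89.5/10) + 10^(91.3/10) = 3.701e+09.
L_total = 10·log₁₀(3.701e+09) = 95.68 dB.

95.7 dB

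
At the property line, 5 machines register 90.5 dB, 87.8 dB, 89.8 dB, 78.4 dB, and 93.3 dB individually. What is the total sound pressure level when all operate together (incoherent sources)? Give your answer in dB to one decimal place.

Incoherent sources combine by intensity addition: L_total = 10·log₁₀(Σ 10^(L_i/10)).
Σ 10^(L/10) = 10^(90.5/10) + 10^(87.8/10) + 10^(89.8/10) + 10^(78.4/10) + 10^(93.3/10) = 4.887e+09.
L_total = 10·log₁₀(4.887e+09) = 96.89 dB.

96.9 dB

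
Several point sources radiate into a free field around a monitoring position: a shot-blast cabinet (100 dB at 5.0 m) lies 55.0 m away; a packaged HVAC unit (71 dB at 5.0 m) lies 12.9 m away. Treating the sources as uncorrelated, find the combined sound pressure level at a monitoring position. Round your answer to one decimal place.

Propagate each source to the receiver with L = L_ref − 20·log₁₀(r/r_ref), then add intensities.
shot-blast cabinet: 100 − 20·log₁₀(55.0/5.0) = 100 − 20.83 = 79.17 dB.
packaged HVAC unit: 71 − 20·log₁₀(12.9/5.0) = 71 − 8.23 = 62.77 dB.
Σ 10^(L/10) = 8.454e+07 → L_total = 10·log₁₀(8.454e+07) = 79.27 dB.

79.3 dB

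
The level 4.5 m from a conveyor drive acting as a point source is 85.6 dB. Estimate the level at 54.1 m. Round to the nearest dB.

64 dB

Point-source attenuation: ΔL = 20·log₁₀(r₂/r₁) = 20·log₁₀(54.1/4.5) = 21.600 dB.
L₂ = 85.6 − 20·log₁₀(54.1/4.5) = 85.6 − 21.600 = 64.00 dB.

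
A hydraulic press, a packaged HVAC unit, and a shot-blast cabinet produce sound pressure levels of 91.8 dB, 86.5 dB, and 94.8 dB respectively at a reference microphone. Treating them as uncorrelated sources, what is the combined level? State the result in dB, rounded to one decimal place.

97.0 dB

For uncorrelated sources the intensities add, so convert each level to linear form, sum, and take 10·log₁₀ of the total.
Σ 10^(L/10) = 10^(91.8/10) + 10^(86.5/10) + 10^(94.8/10) = 4.980e+09.
L_total = 10·log₁₀(4.980e+09) = 96.97 dB.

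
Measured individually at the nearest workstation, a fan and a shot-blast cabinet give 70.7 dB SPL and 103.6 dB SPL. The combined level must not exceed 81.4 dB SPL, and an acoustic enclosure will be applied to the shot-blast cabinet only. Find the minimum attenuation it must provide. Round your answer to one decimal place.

The untreated sources together contribute 10^(70.7/10) = 1.175e+07, i.e. 70.70 dB SPL.
The limit corresponds to 10^(81.4/10) = 1.380e+08; subtracting the fixed part leaves 1.263e+08 for the shot-blast cabinet, i.e. 81.01 dB SPL.
So the shot-blast cabinet must be reduced from 103.6 to 81.01 dB SPL: IL = 22.59 dB.

22.6 dB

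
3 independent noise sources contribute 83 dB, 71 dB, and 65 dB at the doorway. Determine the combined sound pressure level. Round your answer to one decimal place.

For uncorrelated sources the intensities add, so convert each level to linear form, sum, and take 10·log₁₀ of the total.
Σ 10^(L/10) = 10^(83/10) + 10^(71/10) + 10^(65/10) = 2.153e+08.
L_total = 10·log₁₀(2.153e+08) = 83.33 dB.

83.3 dB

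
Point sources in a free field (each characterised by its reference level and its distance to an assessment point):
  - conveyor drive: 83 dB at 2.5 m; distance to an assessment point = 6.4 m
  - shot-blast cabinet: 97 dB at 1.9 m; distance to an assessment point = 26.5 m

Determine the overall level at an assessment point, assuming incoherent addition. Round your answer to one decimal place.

77.5 dB

Apply inverse-square spreading to bring every level to the receiver, then sum 10^(L/10).
conveyor drive: 83 − 20·log₁₀(6.4/2.5) = 83 − 8.16 = 74.84 dB.
shot-blast cabinet: 97 − 20·log₁₀(26.5/1.9) = 97 − 22.89 = 74.11 dB.
Σ 10^(L/10) = 5.621e+07 → L_total = 10·log₁₀(5.621e+07) = 77.50 dB.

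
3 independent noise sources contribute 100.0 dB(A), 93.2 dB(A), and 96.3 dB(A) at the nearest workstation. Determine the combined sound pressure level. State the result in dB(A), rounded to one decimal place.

102.1 dB(A)

Incoherent sources combine by intensity addition: L_total = 10·log₁₀(Σ 10^(L_i/10)).
Σ 10^(L/10) = 10^(100.0/10) + 10^(93.2/10) + 10^(96.3/10) = 1.636e+10.
L_total = 10·log₁₀(1.636e+10) = 102.14 dB(A).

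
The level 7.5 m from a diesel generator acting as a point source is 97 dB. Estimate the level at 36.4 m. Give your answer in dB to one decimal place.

Spherical spreading from a point source gives a 20·log₁₀(r₂/r₁) drop.
L₂ = 97 − 20·log₁₀(36.4/7.5) = 97 − 13.721 = 83.28 dB.

83.3 dB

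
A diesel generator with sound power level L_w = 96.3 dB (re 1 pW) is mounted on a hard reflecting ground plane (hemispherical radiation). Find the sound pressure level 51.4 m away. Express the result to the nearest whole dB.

54 dB

L_p = L_w − 10·log₁₀(2π·r²) with r = 51.4 m.
2π·r² = 1.66e+04 m², 10·log₁₀ of that is 42.201 dB.
L_p = 96.3 − 42.201 = 54.10 dB.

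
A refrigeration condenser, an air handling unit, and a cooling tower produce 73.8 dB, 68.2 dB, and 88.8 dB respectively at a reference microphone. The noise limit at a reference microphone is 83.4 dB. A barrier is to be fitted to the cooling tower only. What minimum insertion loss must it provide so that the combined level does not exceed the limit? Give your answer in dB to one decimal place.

Everything except the cooling tower sums to 10^(73.8/10) + 10^(68.2/10) = 3.060e+07 in linear terms, 74.86 dB.
The limit corresponds to 10^(83.4/10) = 2.188e+08; subtracting the fixed part leaves 1.882e+08 for the cooling tower, i.e. 82.75 dB.
Required insertion loss = 88.8 − 82.75 = 6.05 dB.

6.1 dB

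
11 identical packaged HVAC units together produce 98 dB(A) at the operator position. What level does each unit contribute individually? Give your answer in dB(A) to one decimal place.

87.6 dB(A)

11 equal contributions raise the level by 10·log₁₀ 11 = 10.414 dB, so each unit alone gives 98 − 10.414.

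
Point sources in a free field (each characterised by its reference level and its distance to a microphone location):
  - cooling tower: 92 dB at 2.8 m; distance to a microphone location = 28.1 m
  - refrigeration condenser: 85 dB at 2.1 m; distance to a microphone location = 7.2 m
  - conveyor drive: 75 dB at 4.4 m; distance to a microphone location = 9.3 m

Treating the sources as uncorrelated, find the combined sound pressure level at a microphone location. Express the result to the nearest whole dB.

First find each source's level at the receiver (point-source: −20·log₁₀(r/r_ref)), then combine on an intensity basis.
cooling tower: 92 − 20·log₁₀(28.1/2.8) = 92 − 20.03 = 71.97 dB.
refrigeration condenser: 85 − 20·log₁₀(7.2/2.1) = 85 − 10.70 = 74.30 dB.
conveyor drive: 75 − 20·log₁₀(9.3/4.4) = 75 − 6.50 = 68.50 dB.
Σ 10^(L/10) = 4.972e+07 → L_total = 10·log₁₀(4.972e+07) = 76.96 dB.

77 dB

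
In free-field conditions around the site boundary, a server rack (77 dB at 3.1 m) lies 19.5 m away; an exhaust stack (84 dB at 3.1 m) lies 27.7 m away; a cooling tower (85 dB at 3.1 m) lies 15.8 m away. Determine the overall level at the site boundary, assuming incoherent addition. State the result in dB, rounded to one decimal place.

72.2 dB

Apply inverse-square spreading to bring every level to the receiver, then sum 10^(L/10).
server rack: 77 − 20·log₁₀(19.5/3.1) = 77 − 15.97 = 61.03 dB.
exhaust stack: 84 − 20·log₁₀(27.7/3.1) = 84 − 19.02 = 64.98 dB.
cooling tower: 85 − 20·log₁₀(15.8/3.1) = 85 − 14.15 = 70.85 dB.
Σ 10^(L/10) = 1.659e+07 → L_total = 10·log₁₀(1.659e+07) = 72.20 dB.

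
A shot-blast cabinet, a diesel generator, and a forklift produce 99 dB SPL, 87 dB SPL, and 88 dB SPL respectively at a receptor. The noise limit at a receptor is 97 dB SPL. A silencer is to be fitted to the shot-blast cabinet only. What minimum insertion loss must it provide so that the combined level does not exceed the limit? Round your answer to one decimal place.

3.1 dB

The untreated sources together contribute 10^(87/10) + 10^(88/10) = 1.132e+09, i.e. 90.54 dB SPL.
To meet 97 dB SPL overall, the treated shot-blast cabinet may contribute at most 10^(97/10) − 1.132e+09 = 3.880e+09, i.e. 95.89 dB SPL.
So the shot-blast cabinet must be reduced from 99 to 95.89 dB SPL: IL = 3.11 dB.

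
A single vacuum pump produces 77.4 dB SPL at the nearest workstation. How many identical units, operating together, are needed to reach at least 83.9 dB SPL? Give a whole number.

5

Need L₁ + 10·log₁₀ N ≥ 83.9, i.e. log₁₀ N ≥ 0.65.
N ≥ 10^(6.5/10) = 4.467, so N = 5.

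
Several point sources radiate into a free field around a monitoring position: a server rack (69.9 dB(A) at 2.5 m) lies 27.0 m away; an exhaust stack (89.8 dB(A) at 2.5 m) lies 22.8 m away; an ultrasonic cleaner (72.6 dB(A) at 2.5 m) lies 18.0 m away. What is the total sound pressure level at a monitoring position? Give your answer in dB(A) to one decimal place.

Apply inverse-square spreading to bring every level to the receiver, then sum 10^(L/10).
server rack: 69.9 − 20·log₁₀(27.0/2.5) = 69.9 − 20.67 = 49.23 dB(A).
exhaust stack: 89.8 − 20·log₁₀(22.8/2.5) = 89.8 − 19.20 = 70.60 dB(A).
ultrasonic cleaner: 72.6 − 20·log₁₀(18.0/2.5) = 72.6 − 17.15 = 55.45 dB(A).
Σ 10^(L/10) = 1.192e+07 → L_total = 10·log₁₀(1.192e+07) = 70.76 dB(A).

70.8 dB(A)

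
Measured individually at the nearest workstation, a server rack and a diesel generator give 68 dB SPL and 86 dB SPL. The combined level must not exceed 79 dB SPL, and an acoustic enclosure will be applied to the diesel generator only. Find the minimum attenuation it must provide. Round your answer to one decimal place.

7.4 dB

Fixed contribution from the other source: Σ 10^(L/10) = 10^(68/10) = 6.310e+06 (68.00 dB SPL).
The limit corresponds to 10^(79/10) = 7.943e+07; subtracting the fixed part leaves 7.312e+07 for the diesel generator, i.e. 78.64 dB SPL.
So the diesel generator must be reduced from 86 to 78.64 dB SPL: IL = 7.36 dB.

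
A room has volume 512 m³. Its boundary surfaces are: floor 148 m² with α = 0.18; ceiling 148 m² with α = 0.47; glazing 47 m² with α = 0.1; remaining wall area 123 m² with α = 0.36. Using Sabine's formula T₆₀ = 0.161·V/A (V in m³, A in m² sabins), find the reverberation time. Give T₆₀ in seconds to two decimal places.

A = Σ Sᵢαᵢ = 148·0.18 + 148·0.47 + 47·0.1 + 123·0.36 = 145.18 m².
T₆₀ = 0.161·V/A = 0.161·512/145.18 = 0.568 s.

0.57 s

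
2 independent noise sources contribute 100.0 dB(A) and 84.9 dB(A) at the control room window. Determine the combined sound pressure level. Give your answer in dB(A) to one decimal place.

For uncorrelated sources the intensities add, so convert each level to linear form, sum, and take 10·log₁₀ of the total.
Σ 10^(L/10) = 10^(100.0/10) + 10^(84.9/10) = 1.031e+10.
L_total = 10·log₁₀(1.031e+10) = 100.13 dB(A).

100.1 dB(A)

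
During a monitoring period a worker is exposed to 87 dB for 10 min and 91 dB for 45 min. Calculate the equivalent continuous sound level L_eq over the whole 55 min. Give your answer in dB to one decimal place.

90.5 dB

L_eq = 10·log₁₀[(1/T)·Σ tᵢ·10^(Lᵢ/10)] with T = 55 min.
Σ tᵢ·10^(Lᵢ/10) = 10·10^(87/10) + 45·10^(91/10) = 6.166e+10.
L_eq = 10·log₁₀(6.166e+10/55) = 90.50 dB.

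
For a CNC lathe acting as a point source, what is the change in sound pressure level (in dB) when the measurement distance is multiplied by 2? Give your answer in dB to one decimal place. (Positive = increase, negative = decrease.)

A point source loses 6 dB per doubling of distance; generally ΔL = −20·log₁₀(r₂/r₁).
ΔL = −20·log₁₀(2) = -6.02 dB.

-6.0 dB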